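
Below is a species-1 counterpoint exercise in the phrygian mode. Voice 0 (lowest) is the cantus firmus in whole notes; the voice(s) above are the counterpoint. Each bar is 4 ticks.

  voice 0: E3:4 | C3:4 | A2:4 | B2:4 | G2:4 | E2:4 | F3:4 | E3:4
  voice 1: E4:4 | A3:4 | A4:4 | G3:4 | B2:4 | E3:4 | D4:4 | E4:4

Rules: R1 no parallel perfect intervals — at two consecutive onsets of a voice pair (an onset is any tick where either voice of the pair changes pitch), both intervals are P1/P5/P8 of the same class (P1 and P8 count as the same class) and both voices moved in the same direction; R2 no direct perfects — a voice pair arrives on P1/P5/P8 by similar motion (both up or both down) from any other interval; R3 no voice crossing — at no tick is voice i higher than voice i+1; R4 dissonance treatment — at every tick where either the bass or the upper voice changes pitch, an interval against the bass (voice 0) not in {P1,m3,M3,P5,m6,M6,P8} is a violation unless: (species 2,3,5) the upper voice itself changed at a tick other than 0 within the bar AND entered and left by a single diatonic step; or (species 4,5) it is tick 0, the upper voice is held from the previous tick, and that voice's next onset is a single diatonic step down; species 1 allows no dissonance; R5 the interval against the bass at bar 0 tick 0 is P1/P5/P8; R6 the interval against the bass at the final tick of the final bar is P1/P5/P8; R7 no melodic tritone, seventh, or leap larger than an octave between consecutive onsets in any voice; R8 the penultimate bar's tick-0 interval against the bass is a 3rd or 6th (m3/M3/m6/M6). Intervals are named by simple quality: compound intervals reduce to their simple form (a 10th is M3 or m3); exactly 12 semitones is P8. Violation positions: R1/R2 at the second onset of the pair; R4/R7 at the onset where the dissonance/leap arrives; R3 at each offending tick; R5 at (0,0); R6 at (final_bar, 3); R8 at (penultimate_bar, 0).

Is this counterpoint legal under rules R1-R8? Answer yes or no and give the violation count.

No (3 violations)

bar 0: v0=E3 v1=E4 (P8)
bar 1: v0=C3 v1=A3 (M6)
bar 2: v0=A2 v1=A4 (P1)
bar 3: v0=B2 v1=G3 (m6)
bar 4: v0=G2 v1=B2 (M3)
bar 5: v0=E2 v1=E3 (P8)
bar 6: v0=F3 v1=D4 (M6)
bar 7: v0=E3 v1=E4 (P8)
  R7 @ bar3.0: A4->G3 leap 14st
  R7 @ bar6.0: E2->F3 leap 13st
  R7 @ bar6.0: E3->D4 leap 10st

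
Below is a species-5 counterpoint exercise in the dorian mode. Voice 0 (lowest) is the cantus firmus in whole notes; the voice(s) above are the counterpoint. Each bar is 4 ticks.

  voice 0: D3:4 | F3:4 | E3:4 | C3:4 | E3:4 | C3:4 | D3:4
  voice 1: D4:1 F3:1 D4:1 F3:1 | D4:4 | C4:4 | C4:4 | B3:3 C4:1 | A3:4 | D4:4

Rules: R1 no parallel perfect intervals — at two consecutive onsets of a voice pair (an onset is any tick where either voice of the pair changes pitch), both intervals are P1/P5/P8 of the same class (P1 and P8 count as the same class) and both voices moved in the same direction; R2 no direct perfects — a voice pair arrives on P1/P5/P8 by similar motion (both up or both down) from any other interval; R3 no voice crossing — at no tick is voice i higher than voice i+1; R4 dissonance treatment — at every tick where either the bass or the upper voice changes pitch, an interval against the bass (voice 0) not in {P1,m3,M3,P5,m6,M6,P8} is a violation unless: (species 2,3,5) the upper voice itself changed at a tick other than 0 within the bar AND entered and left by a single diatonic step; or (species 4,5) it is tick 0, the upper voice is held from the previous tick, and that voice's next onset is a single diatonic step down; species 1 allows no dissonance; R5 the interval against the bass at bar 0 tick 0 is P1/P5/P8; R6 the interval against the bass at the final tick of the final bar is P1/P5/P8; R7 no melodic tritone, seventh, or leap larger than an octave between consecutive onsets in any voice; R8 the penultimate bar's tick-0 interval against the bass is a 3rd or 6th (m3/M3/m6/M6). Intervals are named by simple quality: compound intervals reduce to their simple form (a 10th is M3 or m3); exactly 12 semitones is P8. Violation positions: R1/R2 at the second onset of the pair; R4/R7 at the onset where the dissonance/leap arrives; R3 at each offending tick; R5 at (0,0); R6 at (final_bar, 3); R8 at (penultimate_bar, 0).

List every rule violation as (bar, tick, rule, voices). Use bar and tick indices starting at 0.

bar 0: v0=D3 v1=D4 downbeat P8
bar 1: v0=F3 v1=D4 downbeat M6
bar 2: v0=E3 v1=C4 downbeat m6
bar 3: v0=C3 v1=C4 downbeat P8
bar 4: v0=E3 v1=B3 downbeat P5
bar 5: v0=C3 v1=A3 downbeat M6
bar 6: v0=D3 v1=D4 downbeat P8
  -> R2 @ bar 6 tick 0 v(0, 1): C3/A3 M6 -> D3/D4 P8 similar

(6, 0, R2, (0, 1))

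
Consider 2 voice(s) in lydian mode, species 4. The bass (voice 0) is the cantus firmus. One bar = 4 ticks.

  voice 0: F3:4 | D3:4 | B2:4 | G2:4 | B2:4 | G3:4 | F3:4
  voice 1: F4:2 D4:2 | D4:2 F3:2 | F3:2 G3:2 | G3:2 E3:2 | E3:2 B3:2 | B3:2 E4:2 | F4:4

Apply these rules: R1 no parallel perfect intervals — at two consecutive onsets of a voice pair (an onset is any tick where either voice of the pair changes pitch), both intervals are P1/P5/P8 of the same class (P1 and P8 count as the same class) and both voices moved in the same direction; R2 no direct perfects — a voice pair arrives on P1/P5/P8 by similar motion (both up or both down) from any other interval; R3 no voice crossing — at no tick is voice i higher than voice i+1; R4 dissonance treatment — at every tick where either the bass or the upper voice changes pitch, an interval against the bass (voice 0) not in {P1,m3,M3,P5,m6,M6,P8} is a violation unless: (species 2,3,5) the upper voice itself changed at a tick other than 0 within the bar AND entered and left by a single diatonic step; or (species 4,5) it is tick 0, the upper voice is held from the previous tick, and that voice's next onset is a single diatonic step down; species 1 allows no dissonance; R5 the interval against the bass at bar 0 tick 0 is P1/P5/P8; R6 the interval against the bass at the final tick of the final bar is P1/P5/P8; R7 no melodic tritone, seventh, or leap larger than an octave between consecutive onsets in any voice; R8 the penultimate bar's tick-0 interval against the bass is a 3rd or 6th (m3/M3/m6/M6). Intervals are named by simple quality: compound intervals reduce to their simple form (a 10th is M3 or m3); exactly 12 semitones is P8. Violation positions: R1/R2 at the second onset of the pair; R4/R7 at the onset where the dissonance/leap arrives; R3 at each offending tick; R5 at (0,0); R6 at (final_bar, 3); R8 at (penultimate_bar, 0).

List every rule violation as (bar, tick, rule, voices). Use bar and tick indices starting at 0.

bar 0: v0=F3 v1=F4 downbeat P8
bar 1: v0=D3 v1=D4 downbeat P8
bar 2: v0=B2 v1=F3 downbeat TT
bar 3: v0=G2 v1=G3 downbeat P8
bar 4: v0=B2 v1=E3 downbeat P4
bar 5: v0=G3 v1=B3 downbeat M3
bar 6: v0=F3 v1=F4 downbeat P8
  -> R4 @ bar 2 tick 0 v(0, 1): B2/F3 TT untreated
  -> R4 @ bar 4 tick 0 v(0, 1): B2/E3 P4 untreated

(2, 0, R4, (0, 1))
(4, 0, R4, (0, 1))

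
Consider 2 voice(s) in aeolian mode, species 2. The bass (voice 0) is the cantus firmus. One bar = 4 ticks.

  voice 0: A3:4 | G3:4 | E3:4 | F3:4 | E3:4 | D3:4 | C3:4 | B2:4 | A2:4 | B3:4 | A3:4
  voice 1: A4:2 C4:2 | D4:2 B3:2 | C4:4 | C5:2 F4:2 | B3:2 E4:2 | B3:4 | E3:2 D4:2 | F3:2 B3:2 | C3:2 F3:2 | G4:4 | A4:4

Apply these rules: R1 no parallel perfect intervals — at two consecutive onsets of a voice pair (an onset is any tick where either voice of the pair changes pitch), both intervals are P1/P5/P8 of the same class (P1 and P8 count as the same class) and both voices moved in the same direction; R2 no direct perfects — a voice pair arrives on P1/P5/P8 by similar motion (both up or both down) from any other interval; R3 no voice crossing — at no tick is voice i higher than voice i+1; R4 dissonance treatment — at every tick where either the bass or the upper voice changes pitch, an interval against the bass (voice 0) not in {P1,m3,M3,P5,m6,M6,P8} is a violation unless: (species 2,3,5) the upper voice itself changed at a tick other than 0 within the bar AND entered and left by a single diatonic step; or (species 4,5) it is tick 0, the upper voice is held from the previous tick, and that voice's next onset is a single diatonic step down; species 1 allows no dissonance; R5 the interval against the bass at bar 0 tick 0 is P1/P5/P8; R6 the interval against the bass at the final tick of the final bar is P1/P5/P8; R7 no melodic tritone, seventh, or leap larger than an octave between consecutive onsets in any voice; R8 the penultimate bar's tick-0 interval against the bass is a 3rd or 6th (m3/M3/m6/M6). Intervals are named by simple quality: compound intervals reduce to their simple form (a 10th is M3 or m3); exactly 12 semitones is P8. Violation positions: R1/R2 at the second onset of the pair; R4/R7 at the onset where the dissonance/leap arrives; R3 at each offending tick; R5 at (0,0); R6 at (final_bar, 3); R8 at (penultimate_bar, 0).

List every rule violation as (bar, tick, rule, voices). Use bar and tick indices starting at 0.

bar 0: v0=A3 v1=A4 downbeat P8
bar 1: v0=G3 v1=D4 downbeat P5
bar 2: v0=E3 v1=C4 downbeat m6
bar 3: v0=F3 v1=C5 downbeat P5
bar 4: v0=E3 v1=B3 downbeat P5
bar 5: v0=D3 v1=B3 downbeat M6
bar 6: v0=C3 v1=E3 downbeat M3
bar 7: v0=B2 v1=F3 downbeat TT
bar 8: v0=A2 v1=C3 downbeat m3
bar 9: v0=B3 v1=G4 downbeat m6
bar 10: v0=A3 v1=A4 downbeat P8
  -> R2 @ bar 3 tick 0 v(0, 1): E3/C4 m6 -> F3/C5 P5 similar
  -> R2 @ bar 4 tick 0 v(0, 1): F3/F4 P8 -> E3/B3 P5 similar
  -> R7 @ bar 4 tick 0 v(1,): F4->B3 leap 6st
  -> R4 @ bar 6 tick 2 v(0, 1): C3/D4 M2 untreated
  -> R7 @ bar 6 tick 2 v(1,): E3->D4 leap 10st
  -> R4 @ bar 7 tick 0 v(0, 1): B2/F3 TT untreated
  -> R7 @ bar 7 tick 2 v(1,): F3->B3 leap 6st
  -> R7 @ bar 8 tick 0 v(1,): B3->C3 leap 11st
  -> R7 @ bar 9 tick 0 v(0,): A2->B3 leap 14st
  -> R7 @ bar 9 tick 0 v(1,): F3->G4 leap 14st

(3, 0, R2, (0, 1))
(4, 0, R2, (0, 1))
(4, 0, R7, (1,))
(6, 2, R4, (0, 1))
(6, 2, R7, (1,))
(7, 0, R4, (0, 1))
(7, 2, R7, (1,))
(8, 0, R7, (1,))
(9, 0, R7, (0,))
(9, 0, R7, (1,))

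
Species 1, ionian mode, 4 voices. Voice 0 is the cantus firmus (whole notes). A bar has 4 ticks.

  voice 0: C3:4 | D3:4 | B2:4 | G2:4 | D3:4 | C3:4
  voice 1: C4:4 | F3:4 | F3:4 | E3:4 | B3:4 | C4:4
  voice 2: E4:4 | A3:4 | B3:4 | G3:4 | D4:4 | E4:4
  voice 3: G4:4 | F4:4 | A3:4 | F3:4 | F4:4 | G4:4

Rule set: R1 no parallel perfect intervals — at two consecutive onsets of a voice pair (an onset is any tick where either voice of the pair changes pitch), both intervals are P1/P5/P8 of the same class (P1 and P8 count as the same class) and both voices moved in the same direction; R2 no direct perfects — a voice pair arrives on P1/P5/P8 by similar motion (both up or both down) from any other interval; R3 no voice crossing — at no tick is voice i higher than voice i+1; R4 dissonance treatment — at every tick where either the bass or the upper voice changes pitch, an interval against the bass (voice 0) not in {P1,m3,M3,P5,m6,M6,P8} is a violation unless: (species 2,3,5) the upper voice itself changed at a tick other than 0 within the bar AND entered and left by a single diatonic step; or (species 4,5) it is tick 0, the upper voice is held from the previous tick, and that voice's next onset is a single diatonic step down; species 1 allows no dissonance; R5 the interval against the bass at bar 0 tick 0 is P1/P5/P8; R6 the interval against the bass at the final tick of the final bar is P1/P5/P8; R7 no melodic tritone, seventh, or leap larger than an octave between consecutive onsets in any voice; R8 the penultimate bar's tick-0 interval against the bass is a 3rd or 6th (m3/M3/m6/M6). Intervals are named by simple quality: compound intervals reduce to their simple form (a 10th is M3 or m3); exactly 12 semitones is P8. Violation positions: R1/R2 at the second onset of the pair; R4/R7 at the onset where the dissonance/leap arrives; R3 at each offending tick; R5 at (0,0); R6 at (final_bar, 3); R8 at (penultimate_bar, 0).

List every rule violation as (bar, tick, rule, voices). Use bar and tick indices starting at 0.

bar 0: v0=C3 v1=C4 v2=E4 v3=G4 downbeat P5
bar 1: v0=D3 v1=F3 v2=A3 v3=F4 downbeat m3
bar 2: v0=B2 v1=F3 v2=B3 v3=A3 downbeat m7
bar 3: v0=G2 v1=E3 v2=G3 v3=F3 downbeat m7
bar 4: v0=D3 v1=B3 v2=D4 v3=F4 downbeat m3
bar 5: v0=C3 v1=C4 v2=E4 v3=G4 downbeat P5
  -> R5 @ bar 0 tick 0 v(0, 2): opens on M3
  -> R2 @ bar 1 tick 0 v(1, 3): C4/G4 P5 -> F3/F4 P8 similar
  -> R3 @ bar 2 tick 0 v(2, 3): B3 above A3
  -> R4 @ bar 2 tick 0 v(0, 1): B2/F3 TT untreated
  -> R4 @ bar 2 tick 0 v(0, 3): B2/A3 m7 untreated
  -> R3 @ bar 2 tick 1 v(2, 3): B3 above A3
  -> R3 @ bar 2 tick 2 v(2, 3): B3 above A3
  -> R3 @ bar 2 tick 3 v(2, 3): B3 above A3
  -> R1 @ bar 3 tick 0 v(0, 2): B2/B3 P8 -> G2/G3 P8 similar
  -> R3 @ bar 3 tick 0 v(2, 3): G3 above F3
  -> R4 @ bar 3 tick 0 v(0, 3): G2/F3 m7 untreated
  -> R3 @ bar 3 tick 1 v(2, 3): G3 above F3
  -> R3 @ bar 3 tick 2 v(2, 3): G3 above F3
  -> R3 @ bar 3 tick 3 v(2, 3): G3 above F3
  -> R1 @ bar 4 tick 0 v(0, 2): G2/G3 P8 -> D3/D4 P8 similar
  -> R8 @ bar 4 tick 0 v(0, 2): penult P8 not 3rd/6th
  -> R2 @ bar 5 tick 0 v(1, 3): B3/F4 TT -> C4/G4 P5 similar
  -> R6 @ bar 5 tick 3 v(0, 2): closes on M3

(0, 0, R5, (0, 2))
(1, 0, R2, (1, 3))
(2, 0, R3, (2, 3))
(2, 0, R4, (0, 1))
(2, 0, R4, (0, 3))
(2, 1, R3, (2, 3))
(2, 2, R3, (2, 3))
(2, 3, R3, (2, 3))
(3, 0, R1, (0, 2))
(3, 0, R3, (2, 3))
(3, 0, R4, (0, 3))
(3, 1, R3, (2, 3))
(3, 2, R3, (2, 3))
(3, 3, R3, (2, 3))
(4, 0, R1, (0, 2))
(4, 0, R8, (0, 2))
(5, 0, R2, (1, 3))
(5, 3, R6, (0, 2))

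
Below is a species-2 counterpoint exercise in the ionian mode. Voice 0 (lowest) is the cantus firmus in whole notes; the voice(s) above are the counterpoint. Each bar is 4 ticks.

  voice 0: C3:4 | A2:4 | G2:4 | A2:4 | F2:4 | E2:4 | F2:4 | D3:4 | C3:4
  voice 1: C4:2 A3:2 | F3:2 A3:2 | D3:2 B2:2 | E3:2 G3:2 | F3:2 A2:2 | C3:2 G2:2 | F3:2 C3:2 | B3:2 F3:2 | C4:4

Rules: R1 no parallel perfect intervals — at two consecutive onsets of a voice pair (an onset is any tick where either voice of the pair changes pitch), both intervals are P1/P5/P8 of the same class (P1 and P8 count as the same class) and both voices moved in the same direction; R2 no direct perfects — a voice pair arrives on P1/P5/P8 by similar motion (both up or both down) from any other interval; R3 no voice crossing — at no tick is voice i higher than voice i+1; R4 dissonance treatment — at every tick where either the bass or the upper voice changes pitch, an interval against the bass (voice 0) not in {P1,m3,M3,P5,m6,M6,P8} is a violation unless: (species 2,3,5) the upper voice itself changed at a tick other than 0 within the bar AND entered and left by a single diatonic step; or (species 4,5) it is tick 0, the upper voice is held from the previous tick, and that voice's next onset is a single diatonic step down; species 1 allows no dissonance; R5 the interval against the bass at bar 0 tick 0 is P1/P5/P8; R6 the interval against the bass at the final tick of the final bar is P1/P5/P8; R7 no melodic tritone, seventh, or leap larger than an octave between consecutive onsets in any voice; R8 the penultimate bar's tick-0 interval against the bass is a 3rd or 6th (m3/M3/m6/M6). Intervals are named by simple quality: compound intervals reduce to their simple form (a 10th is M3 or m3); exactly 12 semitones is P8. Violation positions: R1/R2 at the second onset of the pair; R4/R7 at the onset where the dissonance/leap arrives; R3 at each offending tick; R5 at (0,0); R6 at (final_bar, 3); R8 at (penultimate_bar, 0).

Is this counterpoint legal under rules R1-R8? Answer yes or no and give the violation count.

No (8 violations)

bar 0: v0=C3 v1=C4 (P8)
bar 1: v0=A2 v1=F3 (m6)
bar 2: v0=G2 v1=D3 (P5)
bar 3: v0=A2 v1=E3 (P5)
bar 4: v0=F2 v1=F3 (P8)
bar 5: v0=E2 v1=C3 (m6)
bar 6: v0=F2 v1=F3 (P8)
bar 7: v0=D3 v1=B3 (M6)
bar 8: v0=C3 v1=C4 (P8)
  R2 @ bar2.0: A2/A3 P8 -> G2/D3 P5 similar
  R2 @ bar3.0: G2/B2 M3 -> A2/E3 P5 similar
  R4 @ bar3.2: A2/G3 m7 untreated
  R2 @ bar4.0: A2/G3 m7 -> F2/F3 P8 similar
  R2 @ bar6.0: E2/G2 m3 -> F2/F3 P8 similar
  R7 @ bar6.0: G2->F3 leap 10st
  R7 @ bar7.0: C3->B3 leap 11st
  R7 @ bar7.2: B3->F3 leap 6st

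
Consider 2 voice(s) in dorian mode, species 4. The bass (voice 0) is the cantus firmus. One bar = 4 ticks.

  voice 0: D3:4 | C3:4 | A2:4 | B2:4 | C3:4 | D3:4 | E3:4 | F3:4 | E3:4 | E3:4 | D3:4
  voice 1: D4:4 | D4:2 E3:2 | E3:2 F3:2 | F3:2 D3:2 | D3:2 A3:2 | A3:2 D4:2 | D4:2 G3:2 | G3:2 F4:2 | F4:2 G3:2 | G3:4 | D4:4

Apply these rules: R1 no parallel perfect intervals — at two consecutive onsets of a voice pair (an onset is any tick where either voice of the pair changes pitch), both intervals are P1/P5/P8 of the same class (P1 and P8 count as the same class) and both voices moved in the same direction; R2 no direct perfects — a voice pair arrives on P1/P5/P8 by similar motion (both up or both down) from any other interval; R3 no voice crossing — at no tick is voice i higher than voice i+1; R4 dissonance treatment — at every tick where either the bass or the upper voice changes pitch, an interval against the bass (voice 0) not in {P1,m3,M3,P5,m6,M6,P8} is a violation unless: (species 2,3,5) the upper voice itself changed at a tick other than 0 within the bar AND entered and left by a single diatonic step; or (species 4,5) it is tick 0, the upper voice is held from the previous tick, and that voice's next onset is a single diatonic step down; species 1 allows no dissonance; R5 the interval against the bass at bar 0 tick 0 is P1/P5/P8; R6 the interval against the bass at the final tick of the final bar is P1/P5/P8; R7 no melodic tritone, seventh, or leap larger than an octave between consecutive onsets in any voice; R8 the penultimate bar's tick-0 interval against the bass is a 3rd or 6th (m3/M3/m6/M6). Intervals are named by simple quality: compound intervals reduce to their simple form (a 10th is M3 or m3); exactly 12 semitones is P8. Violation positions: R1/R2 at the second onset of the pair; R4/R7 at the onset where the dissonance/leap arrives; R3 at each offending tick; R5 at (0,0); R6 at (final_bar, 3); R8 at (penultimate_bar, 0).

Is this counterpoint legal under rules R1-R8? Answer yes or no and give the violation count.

No (9 violations)

bar 0: v0=D3 v1=D4 (P8)
bar 1: v0=C3 v1=D4 (M2)
bar 2: v0=A2 v1=E3 (P5)
bar 3: v0=B2 v1=F3 (TT)
bar 4: v0=C3 v1=D3 (M2)
bar 5: v0=D3 v1=A3 (P5)
bar 6: v0=E3 v1=D4 (m7)
bar 7: v0=F3 v1=G3 (M2)
bar 8: v0=E3 v1=F4 (m2)
bar 9: v0=E3 v1=G3 (m3)
bar 10: v0=D3 v1=D4 (P8)
  R4 @ bar1.0: C3/D4 M2 untreated
  R7 @ bar1.2: D4->E3 leap 10st
  R4 @ bar3.0: B2/F3 TT untreated
  R4 @ bar4.0: C3/D3 M2 untreated
  R4 @ bar6.0: E3/D4 m7 untreated
  R4 @ bar7.0: F3/G3 M2 untreated
  R7 @ bar7.2: G3->F4 leap 10st
  R4 @ bar8.0: E3/F4 m2 untreated
  R7 @ bar8.2: F4->G3 leap 10st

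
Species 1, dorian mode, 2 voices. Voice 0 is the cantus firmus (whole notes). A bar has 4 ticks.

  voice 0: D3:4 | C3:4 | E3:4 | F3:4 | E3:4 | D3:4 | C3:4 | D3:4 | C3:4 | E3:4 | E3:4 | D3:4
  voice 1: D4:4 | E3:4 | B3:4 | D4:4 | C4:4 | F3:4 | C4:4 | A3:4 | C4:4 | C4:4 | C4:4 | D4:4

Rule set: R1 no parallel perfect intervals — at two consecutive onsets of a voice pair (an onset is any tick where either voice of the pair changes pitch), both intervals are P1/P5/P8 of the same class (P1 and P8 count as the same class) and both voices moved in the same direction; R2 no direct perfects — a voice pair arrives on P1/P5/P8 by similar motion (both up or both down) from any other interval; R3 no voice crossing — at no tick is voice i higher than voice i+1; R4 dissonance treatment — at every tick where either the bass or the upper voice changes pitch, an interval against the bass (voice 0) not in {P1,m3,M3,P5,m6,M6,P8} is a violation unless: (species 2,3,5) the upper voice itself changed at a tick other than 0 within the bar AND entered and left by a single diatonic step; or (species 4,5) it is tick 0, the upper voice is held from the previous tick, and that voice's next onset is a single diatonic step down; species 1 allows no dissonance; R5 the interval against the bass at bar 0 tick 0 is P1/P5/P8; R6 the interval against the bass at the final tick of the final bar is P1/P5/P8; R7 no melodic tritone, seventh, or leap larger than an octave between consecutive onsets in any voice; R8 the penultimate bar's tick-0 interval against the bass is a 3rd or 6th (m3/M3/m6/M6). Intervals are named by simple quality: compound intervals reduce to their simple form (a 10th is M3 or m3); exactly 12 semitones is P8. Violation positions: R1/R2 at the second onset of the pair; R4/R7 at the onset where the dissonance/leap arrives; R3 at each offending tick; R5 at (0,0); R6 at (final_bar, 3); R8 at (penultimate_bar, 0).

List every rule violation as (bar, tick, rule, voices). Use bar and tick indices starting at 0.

(1, 0, R7, (1,))
(2, 0, R2, (0, 1))

bar 0: v0=D3 v1=D4 downbeat P8
bar 1: v0=C3 v1=E3 downbeat M3
bar 2: v0=E3 v1=B3 downbeat P5
bar 3: v0=F3 v1=D4 downbeat M6
bar 4: v0=E3 v1=C4 downbeat m6
bar 5: v0=D3 v1=F3 downbeat m3
bar 6: v0=C3 v1=C4 downbeat P8
bar 7: v0=D3 v1=A3 downbeat P5
bar 8: v0=C3 v1=C4 downbeat P8
bar 9: v0=E3 v1=C4 downbeat m6
bar 10: v0=E3 v1=C4 downbeat m6
bar 11: v0=D3 v1=D4 downbeat P8
  -> R7 @ bar 1 tick 0 v(1,): D4->E3 leap 10st
  -> R2 @ bar 2 tick 0 v(0, 1): C3/E3 M3 -> E3/B3 P5 similar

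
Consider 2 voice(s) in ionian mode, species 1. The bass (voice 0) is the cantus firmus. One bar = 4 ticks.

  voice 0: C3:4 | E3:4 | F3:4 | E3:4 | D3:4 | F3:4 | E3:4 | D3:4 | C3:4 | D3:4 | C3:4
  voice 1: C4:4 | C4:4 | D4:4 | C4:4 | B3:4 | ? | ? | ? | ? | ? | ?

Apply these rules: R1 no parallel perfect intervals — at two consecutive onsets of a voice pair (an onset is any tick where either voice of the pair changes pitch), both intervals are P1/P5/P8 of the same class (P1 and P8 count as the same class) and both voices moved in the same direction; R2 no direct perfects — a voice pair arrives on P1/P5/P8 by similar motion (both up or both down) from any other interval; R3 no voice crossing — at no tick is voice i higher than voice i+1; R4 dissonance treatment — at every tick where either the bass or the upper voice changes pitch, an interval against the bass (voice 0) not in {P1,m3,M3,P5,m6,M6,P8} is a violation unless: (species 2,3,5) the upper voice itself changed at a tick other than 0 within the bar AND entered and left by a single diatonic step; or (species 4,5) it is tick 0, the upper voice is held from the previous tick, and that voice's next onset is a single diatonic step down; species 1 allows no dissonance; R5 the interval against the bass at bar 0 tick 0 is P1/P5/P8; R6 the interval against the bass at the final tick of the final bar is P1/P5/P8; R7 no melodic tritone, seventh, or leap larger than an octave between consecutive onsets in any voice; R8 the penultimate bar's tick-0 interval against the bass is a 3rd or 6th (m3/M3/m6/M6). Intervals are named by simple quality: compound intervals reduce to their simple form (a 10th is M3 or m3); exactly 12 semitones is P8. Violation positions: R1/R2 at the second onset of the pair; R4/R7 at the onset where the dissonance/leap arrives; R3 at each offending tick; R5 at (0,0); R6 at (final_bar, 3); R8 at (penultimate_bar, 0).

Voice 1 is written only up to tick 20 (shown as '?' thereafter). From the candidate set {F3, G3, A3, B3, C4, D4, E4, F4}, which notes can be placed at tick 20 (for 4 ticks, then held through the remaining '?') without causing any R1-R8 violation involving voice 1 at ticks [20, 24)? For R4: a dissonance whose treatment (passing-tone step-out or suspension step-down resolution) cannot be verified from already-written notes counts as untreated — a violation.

F3: violates R7
G3: violates R4
A3: legal
B3: violates R4
C4: violates R2
D4: legal
E4: violates R4
F4: violates R2,R7

{A3, D4}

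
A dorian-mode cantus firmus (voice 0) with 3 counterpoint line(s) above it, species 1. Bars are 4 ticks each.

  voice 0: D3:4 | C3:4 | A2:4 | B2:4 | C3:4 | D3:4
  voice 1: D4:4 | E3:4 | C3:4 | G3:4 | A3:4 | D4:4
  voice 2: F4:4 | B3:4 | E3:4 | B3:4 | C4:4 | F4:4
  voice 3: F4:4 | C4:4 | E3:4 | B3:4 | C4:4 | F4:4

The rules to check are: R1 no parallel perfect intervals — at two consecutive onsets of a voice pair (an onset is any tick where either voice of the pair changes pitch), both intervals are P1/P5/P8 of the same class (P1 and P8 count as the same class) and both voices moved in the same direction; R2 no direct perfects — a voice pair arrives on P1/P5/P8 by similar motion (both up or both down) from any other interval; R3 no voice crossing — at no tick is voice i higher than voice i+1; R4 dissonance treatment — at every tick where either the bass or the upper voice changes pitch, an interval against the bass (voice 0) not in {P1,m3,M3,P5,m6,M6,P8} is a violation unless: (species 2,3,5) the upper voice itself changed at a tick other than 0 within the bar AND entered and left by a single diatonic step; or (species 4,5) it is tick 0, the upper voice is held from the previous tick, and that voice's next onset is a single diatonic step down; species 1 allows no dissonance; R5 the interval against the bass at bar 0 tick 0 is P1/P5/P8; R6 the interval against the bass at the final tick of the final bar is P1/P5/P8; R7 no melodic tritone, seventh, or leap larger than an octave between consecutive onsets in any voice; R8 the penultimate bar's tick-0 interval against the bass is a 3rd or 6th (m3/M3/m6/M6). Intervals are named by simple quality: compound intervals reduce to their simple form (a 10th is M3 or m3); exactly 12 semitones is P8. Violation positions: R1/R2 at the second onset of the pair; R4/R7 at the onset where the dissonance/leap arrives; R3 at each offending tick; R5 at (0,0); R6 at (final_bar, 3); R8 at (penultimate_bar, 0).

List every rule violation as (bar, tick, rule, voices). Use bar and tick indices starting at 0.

(0, 0, R5, (0, 2))
(0, 0, R5, (0, 3))
(1, 0, R2, (0, 3))
(1, 0, R2, (1, 2))
(1, 0, R4, (0, 2))
(1, 0, R7, (1,))
(1, 0, R7, (2,))
(2, 0, R2, (0, 2))
(2, 0, R2, (0, 3))
(2, 0, R2, (2, 3))
(3, 0, R1, (2, 3))
(3, 0, R2, (0, 2))
(3, 0, R2, (0, 3))
(4, 0, R1, (0, 2))
(4, 0, R1, (0, 3))
(4, 0, R1, (2, 3))
(4, 0, R8, (0, 2))
(4, 0, R8, (0, 3))
(5, 0, R1, (2, 3))
(5, 0, R2, (0, 1))
(5, 3, R6, (0, 2))
(5, 3, R6, (0, 3))

bar 0: v0=D3 v1=D4 v2=F4 v3=F4 downbeat m3
bar 1: v0=C3 v1=E3 v2=B3 v3=C4 downbeat P8
bar 2: v0=A2 v1=C3 v2=E3 v3=E3 downbeat P5
bar 3: v0=B2 v1=G3 v2=B3 v3=B3 downbeat P8
bar 4: v0=C3 v1=A3 v2=C4 v3=C4 downbeat P8
bar 5: v0=D3 v1=D4 v2=F4 v3=F4 downbeat m3
  -> R5 @ bar 0 tick 0 v(0, 2): opens on m3
  -> R5 @ bar 0 tick 0 v(0, 3): opens on m3
  -> R2 @ bar 1 tick 0 v(0, 3): D3/F4 m3 -> C3/C4 P8 similar
  -> R2 @ bar 1 tick 0 v(1, 2): D4/F4 m3 -> E3/B3 P5 similar
  -> R4 @ bar 1 tick 0 v(0, 2): C3/B3 M7 untreated
  -> R7 @ bar 1 tick 0 v(1,): D4->E3 leap 10st
  -> R7 @ bar 1 tick 0 v(2,): F4->B3 leap 6st
  -> R2 @ bar 2 tick 0 v(0, 2): C3/B3 M7 -> A2/E3 P5 similar
  -> R2 @ bar 2 tick 0 v(0, 3): C3/C4 P8 -> A2/E3 P5 similar
  -> R2 @ bar 2 tick 0 v(2, 3): B3/C4 m2 -> E3/E3 P1 similar
  -> R1 @ bar 3 tick 0 v(2, 3): E3/E3 P1 -> B3/B3 P1 similar
  -> R2 @ bar 3 tick 0 v(0, 2): A2/E3 P5 -> B2/B3 P8 similar
  -> R2 @ bar 3 tick 0 v(0, 3): A2/E3 P5 -> B2/B3 P8 similar
  -> R1 @ bar 4 tick 0 v(0, 2): B2/B3 P8 -> C3/C4 P8 similar
  -> R1 @ bar 4 tick 0 v(0, 3): B2/B3 P8 -> C3/C4 P8 similar
  -> R1 @ bar 4 tick 0 v(2, 3): B3/B3 P1 -> C4/C4 P1 similar
  -> R8 @ bar 4 tick 0 v(0, 2): penult P8 not 3rd/6th
  -> R8 @ bar 4 tick 0 v(0, 3): penult P8 not 3rd/6th
  -> R1 @ bar 5 tick 0 v(2, 3): C4/C4 P1 -> F4/F4 P1 similar
  -> R2 @ bar 5 tick 0 v(0, 1): C3/A3 M6 -> D3/D4 P8 similar
  -> R6 @ bar 5 tick 3 v(0, 2): closes on m3
  -> R6 @ bar 5 tick 3 v(0, 3): closes on m3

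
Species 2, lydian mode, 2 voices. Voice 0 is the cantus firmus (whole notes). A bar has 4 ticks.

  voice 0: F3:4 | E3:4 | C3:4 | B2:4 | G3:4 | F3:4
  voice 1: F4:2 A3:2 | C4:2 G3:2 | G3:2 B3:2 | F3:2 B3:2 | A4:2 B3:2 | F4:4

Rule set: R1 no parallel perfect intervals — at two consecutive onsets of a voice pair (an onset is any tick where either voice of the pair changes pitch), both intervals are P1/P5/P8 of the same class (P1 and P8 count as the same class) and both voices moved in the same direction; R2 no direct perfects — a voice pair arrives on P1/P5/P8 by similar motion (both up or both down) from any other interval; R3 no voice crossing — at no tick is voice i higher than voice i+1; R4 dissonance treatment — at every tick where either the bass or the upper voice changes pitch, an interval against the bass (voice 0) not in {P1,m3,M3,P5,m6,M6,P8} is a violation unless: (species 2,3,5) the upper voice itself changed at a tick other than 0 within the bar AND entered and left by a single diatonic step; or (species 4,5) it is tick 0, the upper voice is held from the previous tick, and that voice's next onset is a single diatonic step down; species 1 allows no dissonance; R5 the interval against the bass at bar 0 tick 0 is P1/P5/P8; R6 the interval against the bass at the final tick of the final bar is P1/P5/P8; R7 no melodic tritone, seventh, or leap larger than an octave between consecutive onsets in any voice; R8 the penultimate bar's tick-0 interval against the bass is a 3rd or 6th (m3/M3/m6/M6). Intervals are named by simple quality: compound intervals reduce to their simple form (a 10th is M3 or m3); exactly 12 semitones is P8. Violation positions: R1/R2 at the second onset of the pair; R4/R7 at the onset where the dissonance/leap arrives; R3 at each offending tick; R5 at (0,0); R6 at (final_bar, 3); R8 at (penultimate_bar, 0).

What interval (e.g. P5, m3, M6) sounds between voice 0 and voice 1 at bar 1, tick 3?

m3

voice 0=E3 voice 1=G3 -> m3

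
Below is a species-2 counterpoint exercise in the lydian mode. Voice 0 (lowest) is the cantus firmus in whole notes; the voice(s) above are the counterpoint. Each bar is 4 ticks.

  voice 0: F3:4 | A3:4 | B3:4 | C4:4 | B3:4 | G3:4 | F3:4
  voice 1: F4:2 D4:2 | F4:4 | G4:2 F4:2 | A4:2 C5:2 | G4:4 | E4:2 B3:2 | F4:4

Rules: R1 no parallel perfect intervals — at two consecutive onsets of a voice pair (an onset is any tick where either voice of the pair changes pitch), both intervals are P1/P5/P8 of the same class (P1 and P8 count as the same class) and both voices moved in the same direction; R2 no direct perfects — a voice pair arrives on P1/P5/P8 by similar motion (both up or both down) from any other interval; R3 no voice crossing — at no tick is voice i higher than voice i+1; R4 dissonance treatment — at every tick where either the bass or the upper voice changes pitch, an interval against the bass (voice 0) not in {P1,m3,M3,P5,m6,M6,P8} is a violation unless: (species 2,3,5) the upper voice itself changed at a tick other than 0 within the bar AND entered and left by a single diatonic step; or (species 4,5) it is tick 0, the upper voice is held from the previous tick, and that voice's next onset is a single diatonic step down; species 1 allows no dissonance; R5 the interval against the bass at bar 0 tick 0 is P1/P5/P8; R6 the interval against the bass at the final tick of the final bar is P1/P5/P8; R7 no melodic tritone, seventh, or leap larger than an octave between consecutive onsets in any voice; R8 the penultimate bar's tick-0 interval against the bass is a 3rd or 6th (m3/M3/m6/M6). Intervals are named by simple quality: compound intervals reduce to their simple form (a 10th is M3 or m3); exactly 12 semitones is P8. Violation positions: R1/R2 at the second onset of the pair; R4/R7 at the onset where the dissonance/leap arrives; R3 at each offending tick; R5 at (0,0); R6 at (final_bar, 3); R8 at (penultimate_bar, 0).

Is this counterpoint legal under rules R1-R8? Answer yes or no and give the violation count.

No (2 violations)

bar 0: v0=F3 v1=F4 (P8)
bar 1: v0=A3 v1=F4 (m6)
bar 2: v0=B3 v1=G4 (m6)
bar 3: v0=C4 v1=A4 (M6)
bar 4: v0=B3 v1=G4 (m6)
bar 5: v0=G3 v1=E4 (M6)
bar 6: v0=F3 v1=F4 (P8)
  R4 @ bar2.2: B3/F4 TT untreated
  R7 @ bar6.0: B3->F4 leap 6st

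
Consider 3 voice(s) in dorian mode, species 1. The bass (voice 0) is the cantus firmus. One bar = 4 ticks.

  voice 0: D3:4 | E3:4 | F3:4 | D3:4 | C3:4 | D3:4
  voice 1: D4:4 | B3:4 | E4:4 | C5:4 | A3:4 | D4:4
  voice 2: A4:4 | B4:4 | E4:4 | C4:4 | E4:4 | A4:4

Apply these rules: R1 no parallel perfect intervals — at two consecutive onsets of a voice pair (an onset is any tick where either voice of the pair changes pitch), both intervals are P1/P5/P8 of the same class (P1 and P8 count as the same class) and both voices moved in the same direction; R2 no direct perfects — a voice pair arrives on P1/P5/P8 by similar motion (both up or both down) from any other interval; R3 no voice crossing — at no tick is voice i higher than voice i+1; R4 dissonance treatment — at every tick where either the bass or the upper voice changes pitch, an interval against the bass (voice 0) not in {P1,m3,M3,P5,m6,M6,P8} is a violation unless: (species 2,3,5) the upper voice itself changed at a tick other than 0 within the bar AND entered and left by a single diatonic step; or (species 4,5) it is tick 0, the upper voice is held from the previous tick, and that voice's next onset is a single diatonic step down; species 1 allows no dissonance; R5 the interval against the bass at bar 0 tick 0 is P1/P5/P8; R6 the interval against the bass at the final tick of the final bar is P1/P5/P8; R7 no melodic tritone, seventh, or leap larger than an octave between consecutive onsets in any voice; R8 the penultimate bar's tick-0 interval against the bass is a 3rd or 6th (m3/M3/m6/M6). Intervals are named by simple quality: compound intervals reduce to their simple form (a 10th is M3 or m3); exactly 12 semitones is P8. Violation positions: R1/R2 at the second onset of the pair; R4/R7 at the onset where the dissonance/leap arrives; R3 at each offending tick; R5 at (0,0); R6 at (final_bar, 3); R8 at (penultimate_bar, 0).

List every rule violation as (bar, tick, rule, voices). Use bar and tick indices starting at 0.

(1, 0, R1, (0, 2))
(2, 0, R4, (0, 1))
(2, 0, R4, (0, 2))
(3, 0, R3, (1, 2))
(3, 0, R4, (0, 1))
(3, 0, R4, (0, 2))
(3, 1, R3, (1, 2))
(3, 2, R3, (1, 2))
(3, 3, R3, (1, 2))
(4, 0, R7, (1,))
(5, 0, R1, (1, 2))
(5, 0, R2, (0, 1))
(5, 0, R2, (0, 2))

bar 0: v0=D3 v1=D4 v2=A4 downbeat P5
bar 1: v0=E3 v1=B3 v2=B4 downbeat P5
bar 2: v0=F3 v1=E4 v2=E4 downbeat M7
bar 3: v0=D3 v1=C5 v2=C4 downbeat m7
bar 4: v0=C3 v1=A3 v2=E4 downbeat M3
bar 5: v0=D3 v1=D4 v2=A4 downbeat P5
  -> R1 @ bar 1 tick 0 v(0, 2): D3/A4 P5 -> E3/B4 P5 similar
  -> R4 @ bar 2 tick 0 v(0, 1): F3/E4 M7 untreated
  -> R4 @ bar 2 tick 0 v(0, 2): F3/E4 M7 untreated
  -> R3 @ bar 3 tick 0 v(1, 2): C5 above C4
  -> R4 @ bar 3 tick 0 v(0, 1): D3/C5 m7 untreated
  -> R4 @ bar 3 tick 0 v(0, 2): D3/C4 m7 untreated
  -> R3 @ bar 3 tick 1 v(1, 2): C5 above C4
  -> R3 @ bar 3 tick 2 v(1, 2): C5 above C4
  -> R3 @ bar 3 tick 3 v(1, 2): C5 above C4
  -> R7 @ bar 4 tick 0 v(1,): C5->A3 leap 15st
  -> R1 @ bar 5 tick 0 v(1, 2): A3/E4 P5 -> D4/A4 P5 similar
  -> R2 @ bar 5 tick 0 v(0, 1): C3/A3 M6 -> D3/D4 P8 similar
  -> R2 @ bar 5 tick 0 v(0, 2): C3/E4 M3 -> D3/A4 P5 similar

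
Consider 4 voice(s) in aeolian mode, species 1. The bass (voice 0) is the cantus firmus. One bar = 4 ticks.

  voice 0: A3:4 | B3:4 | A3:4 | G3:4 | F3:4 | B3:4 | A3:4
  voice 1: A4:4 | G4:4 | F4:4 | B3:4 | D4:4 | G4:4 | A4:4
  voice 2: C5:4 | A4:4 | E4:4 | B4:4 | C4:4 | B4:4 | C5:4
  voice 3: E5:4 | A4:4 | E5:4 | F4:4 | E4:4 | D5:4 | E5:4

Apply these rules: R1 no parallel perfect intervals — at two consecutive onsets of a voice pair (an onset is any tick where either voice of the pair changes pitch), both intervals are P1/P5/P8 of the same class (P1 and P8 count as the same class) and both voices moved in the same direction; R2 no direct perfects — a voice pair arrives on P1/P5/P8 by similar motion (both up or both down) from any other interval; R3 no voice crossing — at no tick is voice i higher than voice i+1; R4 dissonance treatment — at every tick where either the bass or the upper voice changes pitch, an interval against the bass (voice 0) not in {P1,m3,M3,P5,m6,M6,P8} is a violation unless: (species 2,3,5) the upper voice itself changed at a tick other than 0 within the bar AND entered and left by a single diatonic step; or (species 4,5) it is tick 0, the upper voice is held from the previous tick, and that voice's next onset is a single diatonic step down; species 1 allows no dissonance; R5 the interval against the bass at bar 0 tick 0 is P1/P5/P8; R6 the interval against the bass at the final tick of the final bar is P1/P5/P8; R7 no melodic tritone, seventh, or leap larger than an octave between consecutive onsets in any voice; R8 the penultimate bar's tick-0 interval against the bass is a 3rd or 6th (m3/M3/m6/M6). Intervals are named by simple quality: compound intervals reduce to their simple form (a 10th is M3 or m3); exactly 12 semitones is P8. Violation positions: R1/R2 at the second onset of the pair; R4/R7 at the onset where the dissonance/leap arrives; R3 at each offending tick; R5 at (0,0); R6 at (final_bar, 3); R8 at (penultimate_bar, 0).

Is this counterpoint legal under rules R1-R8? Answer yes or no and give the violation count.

bar 0: v0=A3 v1=A4 v2=C5 v3=E5 (P5)
bar 1: v0=B3 v1=G4 v2=A4 v3=A4 (m7)
bar 2: v0=A3 v1=F4 v2=E4 v3=E5 (P5)
bar 3: v0=G3 v1=B3 v2=B4 v3=F4 (m7)
bar 4: v0=F3 v1=D4 v2=C4 v3=E4 (M7)
bar 5: v0=B3 v1=G4 v2=B4 v3=D5 (m3)
bar 6: v0=A3 v1=A4 v2=C5 v3=E5 (P5)
  R5 @ bar0.0: opens on m3
  R2 @ bar1.0: C5/E5 M3 -> A4/A4 P1 similar
  R4 @ bar1.0: B3/A4 m7 untreated
  R4 @ bar1.0: B3/A4 m7 untreated
  R2 @ bar2.0: B3/A4 m7 -> A3/E4 P5 similar
  R3 @ bar2.0: F4 above E4
  R3 @ bar2.1: F4 above E4
  R3 @ bar2.2: F4 above E4
  R3 @ bar2.3: F4 above E4
  R3 @ bar3.0: B4 above F4
  R4 @ bar3.0: G3/F4 m7 untreated
  R7 @ bar3.0: F4->B3 leap 6st
  R7 @ bar3.0: E5->F4 leap 11st
  R3 @ bar3.1: B4 above F4
  R3 @ bar3.2: B4 above F4
  R3 @ bar3.3: B4 above F4
  R2 @ bar4.0: G3/B4 M3 -> F3/C4 P5 similar
  R3 @ bar4.0: D4 above C4
  R4 @ bar4.0: F3/E4 M7 untreated
  R7 @ bar4.0: B4->C4 leap 11st
  R3 @ bar4.1: D4 above C4
  R3 @ bar4.2: D4 above C4
  R3 @ bar4.3: D4 above C4
  R2 @ bar5.0: F3/C4 P5 -> B3/B4 P8 similar
  R2 @ bar5.0: D4/E4 M2 -> G4/D5 P5 similar
  R7 @ bar5.0: F3->B3 leap 6st
  R7 @ bar5.0: C4->B4 leap 11st
  R7 @ bar5.0: E4->D5 leap 10st
  R8 @ bar5.0: penult P8 not 3rd/6th
  R1 @ bar6.0: G4/D5 P5 -> A4/E5 P5 similar
  R6 @ bar6.3: closes on m3

No (31 violations)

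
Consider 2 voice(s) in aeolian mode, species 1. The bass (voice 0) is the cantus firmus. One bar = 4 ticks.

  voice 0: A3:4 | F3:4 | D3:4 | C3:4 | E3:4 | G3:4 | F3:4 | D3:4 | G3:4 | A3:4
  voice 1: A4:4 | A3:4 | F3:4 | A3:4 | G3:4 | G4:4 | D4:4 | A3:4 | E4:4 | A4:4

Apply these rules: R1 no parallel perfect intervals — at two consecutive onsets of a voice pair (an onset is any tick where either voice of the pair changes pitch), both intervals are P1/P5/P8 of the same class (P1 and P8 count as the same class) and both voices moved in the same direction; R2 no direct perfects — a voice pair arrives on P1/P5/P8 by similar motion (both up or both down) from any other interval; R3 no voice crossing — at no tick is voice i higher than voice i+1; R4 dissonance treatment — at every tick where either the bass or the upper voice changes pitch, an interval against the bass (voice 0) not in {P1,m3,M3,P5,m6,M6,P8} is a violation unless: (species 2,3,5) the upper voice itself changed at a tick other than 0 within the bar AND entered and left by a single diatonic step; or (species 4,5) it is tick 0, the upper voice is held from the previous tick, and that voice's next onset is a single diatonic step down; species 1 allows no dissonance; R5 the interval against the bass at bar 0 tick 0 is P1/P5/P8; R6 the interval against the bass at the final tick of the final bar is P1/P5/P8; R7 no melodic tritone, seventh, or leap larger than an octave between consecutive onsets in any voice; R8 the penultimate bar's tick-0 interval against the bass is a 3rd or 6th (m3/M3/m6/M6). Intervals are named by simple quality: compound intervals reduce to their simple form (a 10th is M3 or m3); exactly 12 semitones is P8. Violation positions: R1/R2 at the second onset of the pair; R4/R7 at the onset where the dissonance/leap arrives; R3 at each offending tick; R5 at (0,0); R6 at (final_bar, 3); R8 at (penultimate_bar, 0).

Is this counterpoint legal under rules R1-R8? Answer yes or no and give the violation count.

No (3 violations)

bar 0: v0=A3 v1=A4 (P8)
bar 1: v0=F3 v1=A3 (M3)
bar 2: v0=D3 v1=F3 (m3)
bar 3: v0=C3 v1=A3 (M6)
bar 4: v0=E3 v1=G3 (m3)
bar 5: v0=G3 v1=G4 (P8)
bar 6: v0=F3 v1=D4 (M6)
bar 7: v0=D3 v1=A3 (P5)
bar 8: v0=G3 v1=E4 (M6)
bar 9: v0=A3 v1=A4 (P8)
  R2 @ bar5.0: E3/G3 m3 -> G3/G4 P8 similar
  R2 @ bar7.0: F3/D4 M6 -> D3/A3 P5 similar
  R2 @ bar9.0: G3/E4 M6 -> A3/A4 P8 similar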